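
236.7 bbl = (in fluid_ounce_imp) 1.324e+06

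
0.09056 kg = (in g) 90.56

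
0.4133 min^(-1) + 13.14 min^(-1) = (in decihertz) 2.259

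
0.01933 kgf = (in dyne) 1.896e+04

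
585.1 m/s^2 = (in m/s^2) 585.1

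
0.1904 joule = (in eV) 1.188e+18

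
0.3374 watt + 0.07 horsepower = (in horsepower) 0.07045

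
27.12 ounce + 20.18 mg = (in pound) 1.695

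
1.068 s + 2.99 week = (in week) 2.99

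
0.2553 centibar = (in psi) 0.03703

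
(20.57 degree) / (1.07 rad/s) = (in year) 1.064e-08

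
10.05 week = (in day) 70.35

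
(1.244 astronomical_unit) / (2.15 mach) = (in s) 2.542e+08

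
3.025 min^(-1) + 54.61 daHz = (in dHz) 5462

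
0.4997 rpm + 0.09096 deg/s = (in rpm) 0.5149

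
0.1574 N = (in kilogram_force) 0.01605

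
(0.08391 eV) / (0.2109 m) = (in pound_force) 1.433e-20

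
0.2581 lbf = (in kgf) 0.1171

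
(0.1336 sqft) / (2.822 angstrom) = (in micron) 4.398e+13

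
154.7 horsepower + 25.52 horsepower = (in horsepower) 180.2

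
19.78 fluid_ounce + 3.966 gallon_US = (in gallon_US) 4.121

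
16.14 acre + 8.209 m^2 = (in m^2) 6.532e+04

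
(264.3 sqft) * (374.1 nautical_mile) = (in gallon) 4.494e+09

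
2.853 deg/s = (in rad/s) 0.04979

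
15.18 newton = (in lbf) 3.413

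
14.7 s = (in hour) 0.004083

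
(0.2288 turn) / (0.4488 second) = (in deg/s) 183.5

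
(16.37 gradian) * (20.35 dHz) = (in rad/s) 0.5233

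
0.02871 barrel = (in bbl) 0.02871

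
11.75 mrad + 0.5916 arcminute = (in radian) 0.01192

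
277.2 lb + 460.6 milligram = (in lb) 277.2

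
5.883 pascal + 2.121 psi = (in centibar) 14.63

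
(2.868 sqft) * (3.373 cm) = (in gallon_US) 2.374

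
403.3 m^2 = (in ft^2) 4341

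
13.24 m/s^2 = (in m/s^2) 13.24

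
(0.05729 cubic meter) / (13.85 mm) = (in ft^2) 44.52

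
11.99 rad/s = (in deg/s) 687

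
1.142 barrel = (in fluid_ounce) 6139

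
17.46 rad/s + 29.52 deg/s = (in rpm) 171.7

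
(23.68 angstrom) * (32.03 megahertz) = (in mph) 0.1697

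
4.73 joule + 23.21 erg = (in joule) 4.73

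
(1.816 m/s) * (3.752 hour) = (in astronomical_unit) 1.64e-07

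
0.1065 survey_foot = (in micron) 3.246e+04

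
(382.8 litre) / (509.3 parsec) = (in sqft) 2.622e-19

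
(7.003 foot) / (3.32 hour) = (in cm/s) 0.01786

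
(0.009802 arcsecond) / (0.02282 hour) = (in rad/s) 5.785e-10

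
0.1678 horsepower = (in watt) 125.1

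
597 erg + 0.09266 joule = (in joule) 0.09272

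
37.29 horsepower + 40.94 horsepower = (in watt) 5.834e+04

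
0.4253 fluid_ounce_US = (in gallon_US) 0.003323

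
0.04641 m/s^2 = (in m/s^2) 0.04641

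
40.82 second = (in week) 6.749e-05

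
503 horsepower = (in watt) 3.751e+05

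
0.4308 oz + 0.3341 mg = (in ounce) 0.4308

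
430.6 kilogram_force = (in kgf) 430.6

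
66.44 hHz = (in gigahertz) 6.644e-06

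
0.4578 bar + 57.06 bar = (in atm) 56.77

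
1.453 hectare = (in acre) 3.59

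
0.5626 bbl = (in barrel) 0.5626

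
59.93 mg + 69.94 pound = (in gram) 3.172e+04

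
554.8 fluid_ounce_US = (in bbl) 0.1032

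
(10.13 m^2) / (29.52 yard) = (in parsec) 1.216e-17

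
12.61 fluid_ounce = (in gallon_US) 0.09852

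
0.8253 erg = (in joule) 8.253e-08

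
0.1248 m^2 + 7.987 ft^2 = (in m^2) 0.8668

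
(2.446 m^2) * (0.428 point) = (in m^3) 0.0003693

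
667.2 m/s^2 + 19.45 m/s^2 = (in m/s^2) 686.7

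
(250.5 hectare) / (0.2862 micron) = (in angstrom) 8.753e+22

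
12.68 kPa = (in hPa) 126.8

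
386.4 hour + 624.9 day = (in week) 91.57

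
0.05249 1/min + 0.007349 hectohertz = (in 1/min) 44.15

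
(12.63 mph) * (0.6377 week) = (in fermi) 2.178e+21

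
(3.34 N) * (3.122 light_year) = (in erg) 9.865e+23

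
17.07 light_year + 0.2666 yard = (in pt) 4.578e+20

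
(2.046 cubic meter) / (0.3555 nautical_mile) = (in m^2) 0.003108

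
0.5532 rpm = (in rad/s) 0.05793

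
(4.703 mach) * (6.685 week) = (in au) 0.04328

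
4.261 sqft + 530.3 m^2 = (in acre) 0.1311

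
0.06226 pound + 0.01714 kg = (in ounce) 1.601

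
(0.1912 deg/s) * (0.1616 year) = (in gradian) 1.083e+06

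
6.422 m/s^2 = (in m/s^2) 6.422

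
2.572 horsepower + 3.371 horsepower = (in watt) 4432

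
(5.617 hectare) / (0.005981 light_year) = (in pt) 2.814e-06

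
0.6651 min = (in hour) 0.01108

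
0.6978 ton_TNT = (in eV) 1.822e+28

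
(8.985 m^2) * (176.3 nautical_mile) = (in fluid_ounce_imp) 1.033e+11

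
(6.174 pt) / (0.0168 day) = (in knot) 2.917e-06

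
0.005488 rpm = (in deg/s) 0.03293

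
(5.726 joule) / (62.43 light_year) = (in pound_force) 2.179e-18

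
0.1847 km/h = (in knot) 0.09973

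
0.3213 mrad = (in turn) 5.114e-05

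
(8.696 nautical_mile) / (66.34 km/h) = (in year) 2.771e-05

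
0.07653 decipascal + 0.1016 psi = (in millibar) 7.005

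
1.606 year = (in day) 586.2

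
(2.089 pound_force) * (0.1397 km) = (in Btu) 1.23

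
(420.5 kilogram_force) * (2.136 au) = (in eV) 8.224e+33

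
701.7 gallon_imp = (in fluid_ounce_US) 1.079e+05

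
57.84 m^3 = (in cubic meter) 57.84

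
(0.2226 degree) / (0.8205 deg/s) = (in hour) 7.536e-05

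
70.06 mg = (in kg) 7.006e-05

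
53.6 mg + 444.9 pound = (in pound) 444.9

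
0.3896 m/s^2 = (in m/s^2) 0.3896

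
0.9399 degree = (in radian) 0.0164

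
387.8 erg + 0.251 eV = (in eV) 2.42e+14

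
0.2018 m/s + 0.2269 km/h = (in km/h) 0.9534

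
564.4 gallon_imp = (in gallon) 677.8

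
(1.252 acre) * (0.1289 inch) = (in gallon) 4382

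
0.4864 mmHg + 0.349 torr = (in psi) 0.01615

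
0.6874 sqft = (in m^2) 0.06386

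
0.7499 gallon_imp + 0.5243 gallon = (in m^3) 0.005394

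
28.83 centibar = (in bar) 0.2883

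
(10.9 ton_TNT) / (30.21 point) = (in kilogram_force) 4.364e+11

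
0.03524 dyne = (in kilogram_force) 3.593e-08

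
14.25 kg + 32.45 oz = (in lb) 33.44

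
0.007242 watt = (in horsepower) 9.712e-06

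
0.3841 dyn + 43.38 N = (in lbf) 9.752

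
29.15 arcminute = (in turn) 0.00135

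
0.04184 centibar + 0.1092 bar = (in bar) 0.1096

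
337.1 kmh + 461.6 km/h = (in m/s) 221.9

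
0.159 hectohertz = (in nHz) 1.59e+10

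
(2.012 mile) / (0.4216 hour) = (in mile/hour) 4.772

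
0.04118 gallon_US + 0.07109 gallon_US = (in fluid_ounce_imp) 14.96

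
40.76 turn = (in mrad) 2.561e+05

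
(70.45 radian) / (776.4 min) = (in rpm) 0.01444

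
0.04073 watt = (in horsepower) 5.462e-05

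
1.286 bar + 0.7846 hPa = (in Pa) 1.287e+05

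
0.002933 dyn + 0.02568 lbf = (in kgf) 0.01165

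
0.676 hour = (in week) 0.004024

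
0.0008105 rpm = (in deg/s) 0.004863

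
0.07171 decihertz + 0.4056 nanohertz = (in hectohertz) 7.171e-05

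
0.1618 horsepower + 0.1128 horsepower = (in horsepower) 0.2746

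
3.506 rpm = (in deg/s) 21.04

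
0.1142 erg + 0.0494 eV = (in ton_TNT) 2.729e-18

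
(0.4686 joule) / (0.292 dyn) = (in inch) 6.318e+06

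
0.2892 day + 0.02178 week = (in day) 0.4417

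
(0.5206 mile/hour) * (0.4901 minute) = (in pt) 1.94e+04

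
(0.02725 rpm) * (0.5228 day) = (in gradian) 8206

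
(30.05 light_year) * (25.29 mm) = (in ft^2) 7.739e+16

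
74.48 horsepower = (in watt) 5.554e+04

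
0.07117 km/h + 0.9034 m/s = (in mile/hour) 2.065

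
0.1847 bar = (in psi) 2.679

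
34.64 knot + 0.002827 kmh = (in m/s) 17.82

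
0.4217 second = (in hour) 0.0001171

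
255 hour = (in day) 10.62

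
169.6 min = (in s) 1.018e+04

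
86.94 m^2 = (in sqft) 935.8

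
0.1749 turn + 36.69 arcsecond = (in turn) 0.1749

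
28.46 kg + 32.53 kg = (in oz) 2151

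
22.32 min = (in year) 4.247e-05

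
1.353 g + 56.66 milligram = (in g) 1.41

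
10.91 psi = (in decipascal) 7.522e+05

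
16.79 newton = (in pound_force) 3.775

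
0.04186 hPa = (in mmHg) 0.0314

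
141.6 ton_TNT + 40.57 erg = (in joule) 5.925e+11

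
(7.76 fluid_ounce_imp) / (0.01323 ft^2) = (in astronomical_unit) 1.199e-12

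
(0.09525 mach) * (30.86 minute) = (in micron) 6.005e+10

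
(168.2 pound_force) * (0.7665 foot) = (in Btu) 0.1657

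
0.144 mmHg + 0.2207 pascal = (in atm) 0.0001917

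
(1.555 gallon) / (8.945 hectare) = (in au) 4.399e-19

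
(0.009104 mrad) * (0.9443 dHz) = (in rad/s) 8.597e-07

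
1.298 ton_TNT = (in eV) 3.39e+28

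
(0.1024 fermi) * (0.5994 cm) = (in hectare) 6.138e-23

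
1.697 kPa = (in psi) 0.2461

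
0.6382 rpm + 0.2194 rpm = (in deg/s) 5.146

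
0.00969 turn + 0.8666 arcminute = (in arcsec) 1.261e+04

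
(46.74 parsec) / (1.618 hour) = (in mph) 5.539e+14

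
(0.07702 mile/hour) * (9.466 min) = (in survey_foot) 64.16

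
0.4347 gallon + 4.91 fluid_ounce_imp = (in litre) 1.785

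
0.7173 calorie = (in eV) 1.873e+19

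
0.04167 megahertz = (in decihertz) 4.167e+05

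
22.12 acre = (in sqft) 9.635e+05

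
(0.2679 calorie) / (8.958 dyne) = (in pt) 3.547e+07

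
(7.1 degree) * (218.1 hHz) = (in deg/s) 1.549e+05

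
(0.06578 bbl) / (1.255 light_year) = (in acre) 2.177e-22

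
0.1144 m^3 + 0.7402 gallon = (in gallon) 30.96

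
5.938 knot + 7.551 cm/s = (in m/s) 3.13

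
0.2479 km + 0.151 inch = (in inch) 9760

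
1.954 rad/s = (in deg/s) 112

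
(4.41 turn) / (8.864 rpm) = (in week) 4.936e-05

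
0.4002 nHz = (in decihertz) 4.002e-09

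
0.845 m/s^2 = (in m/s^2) 0.845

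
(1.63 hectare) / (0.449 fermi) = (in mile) 2.256e+16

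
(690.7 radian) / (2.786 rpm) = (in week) 0.003914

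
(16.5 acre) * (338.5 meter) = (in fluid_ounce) 7.643e+11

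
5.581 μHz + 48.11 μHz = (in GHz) 5.369e-14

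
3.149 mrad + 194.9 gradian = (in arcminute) 1.054e+04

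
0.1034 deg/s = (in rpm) 0.01723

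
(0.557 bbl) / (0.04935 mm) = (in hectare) 0.1794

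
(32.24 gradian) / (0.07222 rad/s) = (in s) 7.012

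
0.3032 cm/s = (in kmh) 0.01092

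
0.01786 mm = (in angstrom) 1.786e+05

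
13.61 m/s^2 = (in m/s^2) 13.61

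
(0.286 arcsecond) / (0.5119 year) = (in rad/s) 8.589e-14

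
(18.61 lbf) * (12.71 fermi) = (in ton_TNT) 2.515e-22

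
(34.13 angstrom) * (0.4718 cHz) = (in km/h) 5.797e-11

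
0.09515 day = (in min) 137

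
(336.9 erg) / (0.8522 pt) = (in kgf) 0.01143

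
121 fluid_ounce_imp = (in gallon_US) 0.9082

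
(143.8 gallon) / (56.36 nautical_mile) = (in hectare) 5.215e-10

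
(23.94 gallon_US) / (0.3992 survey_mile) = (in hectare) 1.411e-08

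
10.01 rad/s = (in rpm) 95.59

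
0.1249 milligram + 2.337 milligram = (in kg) 2.462e-06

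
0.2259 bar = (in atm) 0.2229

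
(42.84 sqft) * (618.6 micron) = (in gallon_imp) 0.5416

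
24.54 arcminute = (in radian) 0.007138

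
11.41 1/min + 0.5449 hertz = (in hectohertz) 0.007351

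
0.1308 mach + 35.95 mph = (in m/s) 60.61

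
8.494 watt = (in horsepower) 0.01139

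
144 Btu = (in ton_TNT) 3.631e-05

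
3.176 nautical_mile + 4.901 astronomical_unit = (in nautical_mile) 3.959e+08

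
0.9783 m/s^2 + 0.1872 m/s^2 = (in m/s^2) 1.165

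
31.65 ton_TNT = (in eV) 8.265e+29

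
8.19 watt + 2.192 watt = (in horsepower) 0.01392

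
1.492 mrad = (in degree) 0.08549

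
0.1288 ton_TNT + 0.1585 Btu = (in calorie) 1.288e+08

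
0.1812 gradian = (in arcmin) 9.785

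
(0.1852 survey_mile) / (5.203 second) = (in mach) 0.1682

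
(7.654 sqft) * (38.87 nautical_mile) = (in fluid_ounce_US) 1.731e+09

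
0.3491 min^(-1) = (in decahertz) 0.0005818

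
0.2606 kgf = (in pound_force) 0.5745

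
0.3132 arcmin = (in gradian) 0.0058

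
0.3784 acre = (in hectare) 0.1531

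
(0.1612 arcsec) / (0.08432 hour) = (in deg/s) 1.475e-07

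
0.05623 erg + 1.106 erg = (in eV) 7.254e+11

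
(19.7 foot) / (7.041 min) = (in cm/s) 1.421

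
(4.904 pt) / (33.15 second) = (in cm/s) 0.005219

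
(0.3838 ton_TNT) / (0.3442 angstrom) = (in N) 4.665e+19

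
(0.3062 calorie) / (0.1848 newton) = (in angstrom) 6.933e+10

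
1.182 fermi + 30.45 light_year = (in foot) 9.451e+17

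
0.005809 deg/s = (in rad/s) 0.0001014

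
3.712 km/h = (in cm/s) 103.1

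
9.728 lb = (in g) 4413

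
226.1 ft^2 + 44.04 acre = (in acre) 44.05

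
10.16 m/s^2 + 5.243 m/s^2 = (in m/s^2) 15.4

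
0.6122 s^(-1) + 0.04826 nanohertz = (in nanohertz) 6.122e+08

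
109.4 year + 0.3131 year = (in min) 5.767e+07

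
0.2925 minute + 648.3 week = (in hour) 1.089e+05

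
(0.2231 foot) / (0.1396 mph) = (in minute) 0.01816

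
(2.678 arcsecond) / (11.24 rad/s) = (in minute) 1.925e-08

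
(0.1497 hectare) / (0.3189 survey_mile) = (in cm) 291.7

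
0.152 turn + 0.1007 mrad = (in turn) 0.152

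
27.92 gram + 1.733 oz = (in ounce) 2.718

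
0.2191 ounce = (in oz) 0.2191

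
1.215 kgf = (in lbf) 2.679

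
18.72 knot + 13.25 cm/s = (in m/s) 9.763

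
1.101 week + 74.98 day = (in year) 0.2265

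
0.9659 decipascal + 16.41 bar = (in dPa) 1.641e+07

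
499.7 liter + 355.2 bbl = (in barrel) 358.3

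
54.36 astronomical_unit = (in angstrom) 8.132e+22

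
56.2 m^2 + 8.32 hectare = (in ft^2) 8.962e+05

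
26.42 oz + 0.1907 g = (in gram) 749.2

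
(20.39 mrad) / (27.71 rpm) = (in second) 0.007027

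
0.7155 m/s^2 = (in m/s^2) 0.7155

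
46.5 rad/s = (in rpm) 444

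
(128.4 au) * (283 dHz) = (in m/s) 5.436e+14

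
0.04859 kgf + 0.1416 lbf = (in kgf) 0.1128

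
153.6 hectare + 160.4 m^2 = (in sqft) 1.654e+07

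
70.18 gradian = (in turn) 0.1755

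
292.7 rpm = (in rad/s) 30.65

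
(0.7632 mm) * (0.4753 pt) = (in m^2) 1.28e-07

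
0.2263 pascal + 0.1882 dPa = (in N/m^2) 0.2451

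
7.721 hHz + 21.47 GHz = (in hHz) 2.147e+08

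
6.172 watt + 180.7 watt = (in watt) 186.9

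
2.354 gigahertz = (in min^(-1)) 1.412e+11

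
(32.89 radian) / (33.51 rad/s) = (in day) 1.136e-05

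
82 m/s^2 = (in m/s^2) 82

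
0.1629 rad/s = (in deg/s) 9.333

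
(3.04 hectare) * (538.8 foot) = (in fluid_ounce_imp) 1.757e+11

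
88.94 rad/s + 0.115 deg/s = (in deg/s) 5096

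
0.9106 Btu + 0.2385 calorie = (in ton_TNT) 2.299e-07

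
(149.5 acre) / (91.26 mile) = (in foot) 13.51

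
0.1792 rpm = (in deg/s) 1.075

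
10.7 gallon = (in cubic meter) 0.0405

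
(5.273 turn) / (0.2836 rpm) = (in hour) 0.3099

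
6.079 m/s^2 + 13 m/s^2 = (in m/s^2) 19.08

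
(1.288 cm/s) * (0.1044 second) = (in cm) 0.1345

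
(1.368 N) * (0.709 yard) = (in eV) 5.536e+18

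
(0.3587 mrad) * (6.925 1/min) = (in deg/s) 0.002372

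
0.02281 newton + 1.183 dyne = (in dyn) 2282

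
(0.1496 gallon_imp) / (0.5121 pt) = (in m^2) 3.765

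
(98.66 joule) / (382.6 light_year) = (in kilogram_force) 2.779e-18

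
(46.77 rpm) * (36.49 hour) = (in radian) 6.434e+05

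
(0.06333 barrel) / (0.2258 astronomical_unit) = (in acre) 7.366e-17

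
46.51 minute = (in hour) 0.7752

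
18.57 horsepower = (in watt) 1.385e+04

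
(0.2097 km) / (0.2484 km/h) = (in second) 3039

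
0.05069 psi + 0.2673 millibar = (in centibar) 0.3762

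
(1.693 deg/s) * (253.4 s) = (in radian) 7.488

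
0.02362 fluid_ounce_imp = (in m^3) 6.711e-07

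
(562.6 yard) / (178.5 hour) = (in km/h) 0.002882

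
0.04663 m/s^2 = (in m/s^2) 0.04663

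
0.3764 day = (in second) 3.252e+04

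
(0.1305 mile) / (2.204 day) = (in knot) 0.002144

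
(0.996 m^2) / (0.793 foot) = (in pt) 1.168e+04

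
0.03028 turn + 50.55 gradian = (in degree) 56.4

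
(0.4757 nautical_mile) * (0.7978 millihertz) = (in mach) 0.002064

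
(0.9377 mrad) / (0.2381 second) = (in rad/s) 0.003938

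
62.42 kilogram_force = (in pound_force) 137.6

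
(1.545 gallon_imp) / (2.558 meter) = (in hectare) 2.746e-07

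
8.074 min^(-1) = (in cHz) 13.46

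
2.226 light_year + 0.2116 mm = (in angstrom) 2.106e+26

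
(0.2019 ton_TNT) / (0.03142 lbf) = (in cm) 6.044e+11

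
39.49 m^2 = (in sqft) 425.1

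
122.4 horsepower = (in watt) 9.127e+04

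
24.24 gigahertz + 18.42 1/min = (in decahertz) 2.424e+09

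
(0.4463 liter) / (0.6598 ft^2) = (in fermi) 7.281e+12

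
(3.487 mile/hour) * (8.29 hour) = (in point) 1.319e+08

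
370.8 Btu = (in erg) 3.912e+12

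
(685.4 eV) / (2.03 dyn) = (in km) 5.41e-15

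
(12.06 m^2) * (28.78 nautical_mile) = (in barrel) 4.043e+06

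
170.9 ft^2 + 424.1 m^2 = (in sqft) 4736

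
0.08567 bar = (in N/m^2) 8567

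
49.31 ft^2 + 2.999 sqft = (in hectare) 0.000486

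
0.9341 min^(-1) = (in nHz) 1.557e+07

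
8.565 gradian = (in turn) 0.02141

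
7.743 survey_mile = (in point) 3.532e+07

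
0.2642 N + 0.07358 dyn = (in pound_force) 0.05939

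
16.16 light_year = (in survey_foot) 5.016e+17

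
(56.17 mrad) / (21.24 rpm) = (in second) 0.02525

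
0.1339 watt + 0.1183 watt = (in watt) 0.2522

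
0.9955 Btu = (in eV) 6.556e+21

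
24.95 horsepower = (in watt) 1.861e+04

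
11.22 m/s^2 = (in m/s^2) 11.22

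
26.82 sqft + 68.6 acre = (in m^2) 2.776e+05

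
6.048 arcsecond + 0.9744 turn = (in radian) 6.122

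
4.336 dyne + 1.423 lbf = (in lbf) 1.423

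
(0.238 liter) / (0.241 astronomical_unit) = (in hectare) 6.601e-19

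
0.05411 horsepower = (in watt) 40.35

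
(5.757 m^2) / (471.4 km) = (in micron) 12.21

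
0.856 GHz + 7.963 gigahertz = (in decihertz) 8.819e+10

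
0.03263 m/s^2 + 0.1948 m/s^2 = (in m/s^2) 0.2274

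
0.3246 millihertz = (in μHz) 324.6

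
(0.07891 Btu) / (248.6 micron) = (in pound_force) 7.529e+04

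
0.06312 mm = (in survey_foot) 0.0002071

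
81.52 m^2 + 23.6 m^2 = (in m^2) 105.1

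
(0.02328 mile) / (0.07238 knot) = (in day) 0.01165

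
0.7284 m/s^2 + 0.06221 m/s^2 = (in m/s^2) 0.7906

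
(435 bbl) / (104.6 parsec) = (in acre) 5.295e-21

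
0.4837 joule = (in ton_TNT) 1.156e-10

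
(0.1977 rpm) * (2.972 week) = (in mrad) 3.721e+07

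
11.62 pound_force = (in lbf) 11.62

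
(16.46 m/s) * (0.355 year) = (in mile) 1.145e+05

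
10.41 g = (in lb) 0.02295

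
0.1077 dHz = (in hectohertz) 0.0001077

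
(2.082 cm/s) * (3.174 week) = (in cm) 3.997e+06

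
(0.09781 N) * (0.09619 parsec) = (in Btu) 2.752e+11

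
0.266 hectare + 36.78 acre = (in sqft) 1.631e+06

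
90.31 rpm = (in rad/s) 9.457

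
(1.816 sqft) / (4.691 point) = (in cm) 1.019e+04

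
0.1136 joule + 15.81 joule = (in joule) 15.92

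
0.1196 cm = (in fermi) 1.196e+12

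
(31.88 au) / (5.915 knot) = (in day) 1.814e+07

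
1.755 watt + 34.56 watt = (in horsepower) 0.0487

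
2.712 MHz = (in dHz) 2.712e+07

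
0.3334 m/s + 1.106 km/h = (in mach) 0.001881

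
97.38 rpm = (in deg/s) 584.3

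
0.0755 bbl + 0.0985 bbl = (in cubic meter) 0.02766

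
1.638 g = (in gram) 1.638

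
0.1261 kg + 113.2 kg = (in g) 1.133e+05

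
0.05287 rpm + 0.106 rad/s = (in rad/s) 0.1115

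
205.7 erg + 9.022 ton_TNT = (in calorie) 9.022e+09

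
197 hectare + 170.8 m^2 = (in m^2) 1.97e+06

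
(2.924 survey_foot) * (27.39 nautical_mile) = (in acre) 11.17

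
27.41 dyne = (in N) 0.0002741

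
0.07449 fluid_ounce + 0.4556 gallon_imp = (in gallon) 0.5477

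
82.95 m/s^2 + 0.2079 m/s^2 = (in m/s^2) 83.16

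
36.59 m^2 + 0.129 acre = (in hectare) 0.05586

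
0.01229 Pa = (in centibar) 1.229e-05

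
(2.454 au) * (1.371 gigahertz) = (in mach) 1.478e+18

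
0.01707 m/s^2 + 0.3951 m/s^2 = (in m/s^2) 0.4122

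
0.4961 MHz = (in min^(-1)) 2.977e+07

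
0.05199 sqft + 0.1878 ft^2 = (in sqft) 0.2398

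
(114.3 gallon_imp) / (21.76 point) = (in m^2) 67.69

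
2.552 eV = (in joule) 4.089e-19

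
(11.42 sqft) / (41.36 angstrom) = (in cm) 2.565e+10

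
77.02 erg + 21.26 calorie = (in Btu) 0.08431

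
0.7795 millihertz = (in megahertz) 7.795e-10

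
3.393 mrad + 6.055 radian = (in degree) 347.1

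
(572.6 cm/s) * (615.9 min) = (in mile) 131.5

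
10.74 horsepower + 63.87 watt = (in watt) 8073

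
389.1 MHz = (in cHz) 3.891e+10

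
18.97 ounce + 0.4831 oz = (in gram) 551.5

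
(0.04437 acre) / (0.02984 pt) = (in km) 1.706e+04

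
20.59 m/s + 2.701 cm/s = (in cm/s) 2062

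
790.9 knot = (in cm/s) 4.069e+04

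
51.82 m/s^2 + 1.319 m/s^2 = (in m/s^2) 53.14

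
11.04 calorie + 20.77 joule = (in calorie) 16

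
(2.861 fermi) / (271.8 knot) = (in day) 2.368e-22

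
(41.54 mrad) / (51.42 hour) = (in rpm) 2.143e-06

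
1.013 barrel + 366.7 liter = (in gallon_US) 139.4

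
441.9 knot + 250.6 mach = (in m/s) 8.556e+04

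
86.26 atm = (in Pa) 8.74e+06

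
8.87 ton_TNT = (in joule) 3.711e+10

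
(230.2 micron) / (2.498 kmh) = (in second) 0.0003318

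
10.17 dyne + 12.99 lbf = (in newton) 57.78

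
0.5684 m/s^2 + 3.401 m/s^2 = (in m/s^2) 3.969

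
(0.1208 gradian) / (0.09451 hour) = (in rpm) 5.326e-05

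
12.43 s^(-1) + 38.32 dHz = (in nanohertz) 1.626e+10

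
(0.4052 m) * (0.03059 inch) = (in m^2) 0.0003148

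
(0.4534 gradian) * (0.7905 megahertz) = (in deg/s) 3.226e+05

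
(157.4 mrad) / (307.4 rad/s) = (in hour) 1.422e-07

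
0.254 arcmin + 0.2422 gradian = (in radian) 0.003878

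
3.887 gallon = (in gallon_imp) 3.237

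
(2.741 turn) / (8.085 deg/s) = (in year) 3.87e-06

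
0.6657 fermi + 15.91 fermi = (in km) 1.658e-17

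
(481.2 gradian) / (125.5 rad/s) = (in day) 6.971e-07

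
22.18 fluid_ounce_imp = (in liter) 0.6302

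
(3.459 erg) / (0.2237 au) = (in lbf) 2.324e-18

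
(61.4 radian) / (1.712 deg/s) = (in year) 6.516e-05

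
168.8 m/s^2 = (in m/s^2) 168.8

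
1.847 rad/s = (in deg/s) 105.8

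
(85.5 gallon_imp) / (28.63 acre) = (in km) 3.355e-09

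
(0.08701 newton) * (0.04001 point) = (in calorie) 2.935e-07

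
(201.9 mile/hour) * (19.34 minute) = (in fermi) 1.047e+20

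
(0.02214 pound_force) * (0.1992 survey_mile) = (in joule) 31.57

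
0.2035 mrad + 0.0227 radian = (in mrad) 22.9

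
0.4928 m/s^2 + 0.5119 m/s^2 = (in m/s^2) 1.005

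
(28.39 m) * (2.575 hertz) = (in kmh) 263.2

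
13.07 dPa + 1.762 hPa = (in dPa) 1775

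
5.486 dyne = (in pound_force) 1.233e-05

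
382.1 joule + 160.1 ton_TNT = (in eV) 4.181e+30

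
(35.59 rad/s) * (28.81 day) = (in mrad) 8.859e+10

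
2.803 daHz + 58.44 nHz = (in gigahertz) 2.803e-08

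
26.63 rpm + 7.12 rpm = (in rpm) 33.75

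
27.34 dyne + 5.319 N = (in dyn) 5.319e+05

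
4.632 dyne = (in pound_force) 1.041e-05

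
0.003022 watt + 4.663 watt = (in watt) 4.666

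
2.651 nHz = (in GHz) 2.651e-18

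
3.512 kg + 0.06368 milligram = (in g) 3512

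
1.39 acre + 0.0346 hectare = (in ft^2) 6.427e+04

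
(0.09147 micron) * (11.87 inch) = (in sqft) 2.968e-07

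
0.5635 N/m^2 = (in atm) 5.561e-06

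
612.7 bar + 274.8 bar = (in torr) 6.657e+05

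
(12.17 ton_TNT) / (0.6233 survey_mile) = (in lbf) 1.141e+07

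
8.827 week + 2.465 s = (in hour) 1483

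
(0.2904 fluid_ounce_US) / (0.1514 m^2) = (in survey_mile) 3.525e-08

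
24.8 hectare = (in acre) 61.28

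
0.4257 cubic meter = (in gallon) 112.5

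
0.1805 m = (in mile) 0.0001122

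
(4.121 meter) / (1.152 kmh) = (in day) 0.0001491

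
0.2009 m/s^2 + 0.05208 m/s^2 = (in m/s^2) 0.253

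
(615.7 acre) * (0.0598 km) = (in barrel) 9.372e+08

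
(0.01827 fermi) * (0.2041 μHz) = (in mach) 1.095e-26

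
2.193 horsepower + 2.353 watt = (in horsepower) 2.196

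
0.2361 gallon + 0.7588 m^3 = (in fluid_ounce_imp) 2.674e+04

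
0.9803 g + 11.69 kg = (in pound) 25.77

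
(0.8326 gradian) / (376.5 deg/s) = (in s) 0.00199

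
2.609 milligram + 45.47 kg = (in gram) 4.547e+04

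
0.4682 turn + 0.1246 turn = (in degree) 213.4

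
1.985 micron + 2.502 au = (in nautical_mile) 2.021e+08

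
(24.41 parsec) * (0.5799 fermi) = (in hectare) 0.04368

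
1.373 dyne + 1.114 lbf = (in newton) 4.955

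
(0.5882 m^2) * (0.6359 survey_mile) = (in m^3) 602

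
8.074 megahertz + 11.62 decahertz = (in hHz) 8.074e+04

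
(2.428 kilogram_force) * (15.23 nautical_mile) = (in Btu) 636.6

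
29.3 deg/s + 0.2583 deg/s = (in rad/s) 0.5159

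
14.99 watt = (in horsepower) 0.0201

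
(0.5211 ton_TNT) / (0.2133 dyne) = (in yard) 1.118e+15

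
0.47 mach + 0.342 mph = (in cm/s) 1.602e+04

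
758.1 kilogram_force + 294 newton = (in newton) 7728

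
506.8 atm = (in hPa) 5.135e+05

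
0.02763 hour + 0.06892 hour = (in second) 347.6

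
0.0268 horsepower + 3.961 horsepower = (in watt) 2974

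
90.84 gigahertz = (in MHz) 9.084e+04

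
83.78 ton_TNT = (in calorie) 8.378e+10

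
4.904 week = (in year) 0.09405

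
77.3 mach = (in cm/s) 2.632e+06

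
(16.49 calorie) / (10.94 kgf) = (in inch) 25.32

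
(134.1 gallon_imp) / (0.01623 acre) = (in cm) 0.9282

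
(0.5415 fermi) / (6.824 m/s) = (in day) 9.184e-22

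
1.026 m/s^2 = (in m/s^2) 1.026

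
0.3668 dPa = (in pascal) 0.03668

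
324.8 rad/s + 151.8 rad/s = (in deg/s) 2.731e+04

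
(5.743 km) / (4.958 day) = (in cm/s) 1.341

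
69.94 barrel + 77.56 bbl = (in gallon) 6195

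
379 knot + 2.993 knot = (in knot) 382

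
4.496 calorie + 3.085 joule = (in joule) 21.9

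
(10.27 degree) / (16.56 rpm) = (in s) 0.1034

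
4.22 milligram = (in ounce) 0.0001489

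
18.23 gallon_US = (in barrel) 0.434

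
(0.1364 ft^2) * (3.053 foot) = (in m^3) 0.01179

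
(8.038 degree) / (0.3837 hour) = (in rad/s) 0.0001016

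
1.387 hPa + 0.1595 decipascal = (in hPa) 1.387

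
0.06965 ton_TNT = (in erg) 2.914e+15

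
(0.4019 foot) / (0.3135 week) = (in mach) 1.897e-09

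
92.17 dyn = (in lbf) 0.0002072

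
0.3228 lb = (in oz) 5.165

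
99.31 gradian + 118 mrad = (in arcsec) 3.461e+05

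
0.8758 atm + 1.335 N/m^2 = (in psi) 12.87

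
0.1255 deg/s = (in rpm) 0.02092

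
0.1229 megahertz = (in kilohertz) 122.9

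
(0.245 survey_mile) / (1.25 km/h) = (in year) 3.601e-05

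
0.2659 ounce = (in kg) 0.007538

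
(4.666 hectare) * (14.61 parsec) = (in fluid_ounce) 7.113e+26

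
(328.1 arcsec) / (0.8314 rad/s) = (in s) 0.001913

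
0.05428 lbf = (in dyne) 2.414e+04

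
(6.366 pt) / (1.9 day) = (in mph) 3.06e-08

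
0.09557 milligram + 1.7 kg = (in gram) 1700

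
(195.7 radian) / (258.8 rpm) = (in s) 7.221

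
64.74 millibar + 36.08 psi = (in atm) 2.519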